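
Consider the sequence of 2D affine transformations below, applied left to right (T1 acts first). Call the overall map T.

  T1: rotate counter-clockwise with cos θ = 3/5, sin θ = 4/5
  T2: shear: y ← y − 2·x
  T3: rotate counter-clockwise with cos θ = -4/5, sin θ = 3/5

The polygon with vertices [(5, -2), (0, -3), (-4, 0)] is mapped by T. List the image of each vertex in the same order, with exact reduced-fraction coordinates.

T1 rotate counter-clockwise with cos θ = 3/5, sin θ = 4/5: (5, -2) → (23/5, 14/5); (0, -3) → (12/5, -9/5); (-4, 0) → (-12/5, -16/5)
T2 shear: y ← y − 2·x: (23/5, 14/5) → (23/5, -32/5); (12/5, -9/5) → (12/5, -33/5); (-12/5, -16/5) → (-12/5, 8/5)
T3 rotate counter-clockwise with cos θ = -4/5, sin θ = 3/5: (23/5, -32/5) → (4/25, 197/25); (12/5, -33/5) → (51/25, 168/25); (-12/5, 8/5) → (24/25, -68/25)

image vertices: (4/25, 197/25), (51/25, 168/25), (24/25, -68/25)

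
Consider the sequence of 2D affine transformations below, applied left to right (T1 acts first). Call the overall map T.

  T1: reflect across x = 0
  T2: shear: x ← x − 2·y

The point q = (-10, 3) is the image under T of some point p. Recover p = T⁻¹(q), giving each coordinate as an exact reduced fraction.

T1 = [-1 0 0; 0 1 0; 0 0 1]
T2·T1 = [-1 -2 0; 0 1 0; 0 0 1]
det M = -1; M⁻¹ = [-1 -2 0; 0 1 0; 0 0 1]
M⁻¹ · (-10, 3)ᵀ = (4, 3)ᵀ

p = (4, 3)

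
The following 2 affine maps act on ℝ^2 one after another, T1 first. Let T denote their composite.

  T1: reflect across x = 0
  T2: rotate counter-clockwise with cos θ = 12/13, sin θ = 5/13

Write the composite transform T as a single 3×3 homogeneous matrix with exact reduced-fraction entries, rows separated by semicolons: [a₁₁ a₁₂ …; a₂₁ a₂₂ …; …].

T1 = [-1 0 0; 0 1 0; 0 0 1]
T2·T1 = [-12/13 -5/13 0; -5/13 12/13 0; 0 0 1]

T = [-12/13 -5/13 0; -5/13 12/13 0; 0 0 1]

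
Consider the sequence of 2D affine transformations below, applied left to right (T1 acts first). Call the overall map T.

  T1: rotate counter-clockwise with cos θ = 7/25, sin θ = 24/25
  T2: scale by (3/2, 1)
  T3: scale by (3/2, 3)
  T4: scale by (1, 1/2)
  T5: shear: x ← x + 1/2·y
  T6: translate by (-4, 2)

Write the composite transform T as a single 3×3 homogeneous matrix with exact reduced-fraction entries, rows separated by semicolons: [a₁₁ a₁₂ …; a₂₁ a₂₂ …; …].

T = [27/20 -39/20 -4; 36/25 21/50 2; 0 0 1]

T1 = [7/25 -24/25 0; 24/25 7/25 0; 0 0 1]
T2·T1 = [21/50 -36/25 0; 24/25 7/25 0; 0 0 1]
T3·…·T1 = [63/100 -54/25 0; 72/25 21/25 0; 0 0 1]
T4·…·T1 = [63/100 -54/25 0; 36/25 21/50 0; 0 0 1]
T5·…·T1 = [27/20 -39/20 0; 36/25 21/50 0; 0 0 1]
T6·…·T1 = [27/20 -39/20 -4; 36/25 21/50 2; 0 0 1]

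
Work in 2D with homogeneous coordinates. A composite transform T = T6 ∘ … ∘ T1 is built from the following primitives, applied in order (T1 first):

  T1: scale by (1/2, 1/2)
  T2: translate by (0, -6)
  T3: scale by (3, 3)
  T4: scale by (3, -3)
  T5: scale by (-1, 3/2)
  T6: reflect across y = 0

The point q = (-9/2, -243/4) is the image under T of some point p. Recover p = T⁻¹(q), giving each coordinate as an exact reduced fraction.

T1 = [1/2 0 0; 0 1/2 0; 0 0 1]
T2·T1 = [1/2 0 0; 0 1/2 -6; 0 0 1]
T3·…·T1 = [3/2 0 0; 0 3/2 -18; 0 0 1]
T4·…·T1 = [9/2 0 0; 0 -9/2 54; 0 0 1]
T5·…·T1 = [-9/2 0 0; 0 -27/4 81; 0 0 1]
T6·…·T1 = [-9/2 0 0; 0 27/4 -81; 0 0 1]
det M = -243/8; M⁻¹ = [-2/9 0 0; 0 4/27 12; 0 0 1]
M⁻¹ · (-9/2, -243/4)ᵀ = (1, 3)ᵀ

p = (1, 3)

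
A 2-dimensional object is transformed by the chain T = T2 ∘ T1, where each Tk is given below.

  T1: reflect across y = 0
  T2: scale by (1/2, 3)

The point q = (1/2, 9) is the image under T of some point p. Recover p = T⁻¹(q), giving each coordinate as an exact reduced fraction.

p = (1, -3)

T1 = [1 0 0; 0 -1 0; 0 0 1]
T2·T1 = [1/2 0 0; 0 -3 0; 0 0 1]
det M = -3/2; M⁻¹ = [2 0 0; 0 -1/3 0; 0 0 1]
M⁻¹ · (1/2, 9)ᵀ = (1, -3)ᵀ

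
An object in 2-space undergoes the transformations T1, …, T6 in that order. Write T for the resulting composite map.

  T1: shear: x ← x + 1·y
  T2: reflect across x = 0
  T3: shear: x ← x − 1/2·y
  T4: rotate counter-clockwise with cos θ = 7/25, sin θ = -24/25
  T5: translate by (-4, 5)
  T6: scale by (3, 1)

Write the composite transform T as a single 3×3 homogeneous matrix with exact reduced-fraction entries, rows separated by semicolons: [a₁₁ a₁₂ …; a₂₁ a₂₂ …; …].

T1 = [1 1 0; 0 1 0; 0 0 1]
T2·T1 = [-1 -1 0; 0 1 0; 0 0 1]
T3·…·T1 = [-1 -3/2 0; 0 1 0; 0 0 1]
T4·…·T1 = [-7/25 27/50 0; 24/25 43/25 0; 0 0 1]
T5·…·T1 = [-7/25 27/50 -4; 24/25 43/25 5; 0 0 1]
T6·…·T1 = [-21/25 81/50 -12; 24/25 43/25 5; 0 0 1]

T = [-21/25 81/50 -12; 24/25 43/25 5; 0 0 1]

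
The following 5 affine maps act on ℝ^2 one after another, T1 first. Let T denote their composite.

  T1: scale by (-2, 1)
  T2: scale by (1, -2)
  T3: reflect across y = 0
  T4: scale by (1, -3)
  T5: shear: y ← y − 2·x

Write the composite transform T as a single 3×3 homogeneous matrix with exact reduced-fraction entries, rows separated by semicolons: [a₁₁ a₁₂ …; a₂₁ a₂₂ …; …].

T1 = [-2 0 0; 0 1 0; 0 0 1]
T2·T1 = [-2 0 0; 0 -2 0; 0 0 1]
T3·…·T1 = [-2 0 0; 0 2 0; 0 0 1]
T4·…·T1 = [-2 0 0; 0 -6 0; 0 0 1]
T5·…·T1 = [-2 0 0; 4 -6 0; 0 0 1]

T = [-2 0 0; 4 -6 0; 0 0 1]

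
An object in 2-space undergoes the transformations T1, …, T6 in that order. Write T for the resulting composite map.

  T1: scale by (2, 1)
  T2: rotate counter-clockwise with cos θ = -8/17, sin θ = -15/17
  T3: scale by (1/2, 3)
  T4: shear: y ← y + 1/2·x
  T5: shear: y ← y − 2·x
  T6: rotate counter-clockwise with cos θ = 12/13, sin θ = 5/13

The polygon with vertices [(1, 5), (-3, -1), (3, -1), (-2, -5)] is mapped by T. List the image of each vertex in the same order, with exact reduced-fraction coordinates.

image vertices: (6501/884, -5807/442), (-4593/884, 6627/442), (2463/884, -5085/442), (-7677/884, 7759/442)

T1 scale by (2, 1): (1, 5) → (2, 5); (-3, -1) → (-6, -1); (3, -1) → (6, -1); (-2, -5) → (-4, -5)
T2 rotate counter-clockwise with cos θ = -8/17, sin θ = -15/17: (2, 5) → (59/17, -70/17); (-6, -1) → (33/17, 98/17); (6, -1) → (-63/17, -82/17); (-4, -5) → (-43/17, 100/17)
T3 scale by (1/2, 3): (59/17, -70/17) → (59/34, -210/17); (33/17, 98/17) → (33/34, 294/17); (-63/17, -82/17) → (-63/34, -246/17); (-43/17, 100/17) → (-43/34, 300/17)
T4 shear: y ← y + 1/2·x: (59/34, -210/17) → (59/34, -781/68); (33/34, 294/17) → (33/34, 1209/68); (-63/34, -246/17) → (-63/34, -1047/68); (-43/34, 300/17) → (-43/34, 1157/68)
T5 shear: y ← y − 2·x: (59/34, -781/68) → (59/34, -1017/68); (33/34, 1209/68) → (33/34, 1077/68); (-63/34, -1047/68) → (-63/34, -795/68); (-43/34, 1157/68) → (-43/34, 1329/68)
T6 rotate counter-clockwise with cos θ = 12/13, sin θ = 5/13: (59/34, -1017/68) → (6501/884, -5807/442); (33/34, 1077/68) → (-4593/884, 6627/442); (-63/34, -795/68) → (2463/884, -5085/442); (-43/34, 1329/68) → (-7677/884, 7759/442)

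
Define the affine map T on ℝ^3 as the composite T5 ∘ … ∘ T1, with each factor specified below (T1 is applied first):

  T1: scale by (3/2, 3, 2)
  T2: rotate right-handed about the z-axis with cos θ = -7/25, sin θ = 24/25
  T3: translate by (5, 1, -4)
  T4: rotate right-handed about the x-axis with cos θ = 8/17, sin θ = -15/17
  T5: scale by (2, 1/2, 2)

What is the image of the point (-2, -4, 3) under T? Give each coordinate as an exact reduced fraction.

T1 scale by (3/2, 3, 2): (-2, -4, 3) → (-3, -12, 6)
T2 rotate right-handed about the z-axis with cos θ = -7/25, sin θ = 24/25: (-3, -12, 6) → (309/25, 12/25, 6)
T3 translate by (5, 1, -4): (309/25, 12/25, 6) → (434/25, 37/25, 2)
T4 rotate right-handed about the x-axis with cos θ = 8/17, sin θ = -15/17: (434/25, 37/25, 2) → (434/25, 1046/425, -31/85)
T5 scale by (2, 1/2, 2): (434/25, 1046/425, -31/85) → (868/25, 523/425, -62/85)

T(p) = (868/25, 523/425, -62/85)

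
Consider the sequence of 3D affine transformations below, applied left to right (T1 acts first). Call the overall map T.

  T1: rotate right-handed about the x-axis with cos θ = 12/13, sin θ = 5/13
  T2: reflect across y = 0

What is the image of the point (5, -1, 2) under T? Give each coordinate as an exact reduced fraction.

T1 rotate right-handed about the x-axis with cos θ = 12/13, sin θ = 5/13: (5, -1, 2) → (5, -22/13, 19/13)
T2 reflect across y = 0: (5, -22/13, 19/13) → (5, 22/13, 19/13)

T(p) = (5, 22/13, 19/13)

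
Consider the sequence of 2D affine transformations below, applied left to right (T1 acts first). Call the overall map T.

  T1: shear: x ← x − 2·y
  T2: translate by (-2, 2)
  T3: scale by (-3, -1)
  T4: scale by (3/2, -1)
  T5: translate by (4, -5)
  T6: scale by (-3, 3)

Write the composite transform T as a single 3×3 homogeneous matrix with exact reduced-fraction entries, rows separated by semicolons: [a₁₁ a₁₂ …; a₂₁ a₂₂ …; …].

T1 = [1 -2 0; 0 1 0; 0 0 1]
T2·T1 = [1 -2 -2; 0 1 2; 0 0 1]
T3·…·T1 = [-3 6 6; 0 -1 -2; 0 0 1]
T4·…·T1 = [-9/2 9 9; 0 1 2; 0 0 1]
T5·…·T1 = [-9/2 9 13; 0 1 -3; 0 0 1]
T6·…·T1 = [27/2 -27 -39; 0 3 -9; 0 0 1]

T = [27/2 -27 -39; 0 3 -9; 0 0 1]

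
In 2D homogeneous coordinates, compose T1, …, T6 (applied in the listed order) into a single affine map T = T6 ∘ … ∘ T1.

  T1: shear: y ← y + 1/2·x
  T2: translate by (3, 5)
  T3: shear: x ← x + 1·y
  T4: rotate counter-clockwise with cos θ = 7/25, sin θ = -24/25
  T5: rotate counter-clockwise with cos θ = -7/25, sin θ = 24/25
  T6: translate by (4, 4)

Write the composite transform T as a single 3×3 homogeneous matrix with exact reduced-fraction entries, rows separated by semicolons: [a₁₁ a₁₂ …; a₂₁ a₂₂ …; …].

T = [249/250 191/625 5036/625; 307/250 863/625 7823/625; 0 0 1]

T1 = [1 0 0; 1/2 1 0; 0 0 1]
T2·T1 = [1 0 3; 1/2 1 5; 0 0 1]
T3·…·T1 = [3/2 1 8; 1/2 1 5; 0 0 1]
T4·…·T1 = [9/10 31/25 176/25; -13/10 -17/25 -157/25; 0 0 1]
T5·…·T1 = [249/250 191/625 2536/625; 307/250 863/625 5323/625; 0 0 1]
T6·…·T1 = [249/250 191/625 5036/625; 307/250 863/625 7823/625; 0 0 1]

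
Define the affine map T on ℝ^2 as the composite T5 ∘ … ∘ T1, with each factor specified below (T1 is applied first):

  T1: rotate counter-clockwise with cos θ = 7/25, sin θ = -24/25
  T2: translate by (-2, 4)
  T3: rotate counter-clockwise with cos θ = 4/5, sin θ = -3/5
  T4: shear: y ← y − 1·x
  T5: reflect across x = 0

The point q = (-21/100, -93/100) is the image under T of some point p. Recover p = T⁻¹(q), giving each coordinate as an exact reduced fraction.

T1 = [7/25 24/25 0; -24/25 7/25 0; 0 0 1]
T2·T1 = [7/25 24/25 -2; -24/25 7/25 4; 0 0 1]
T3·…·T1 = [-44/125 117/125 4/5; -117/125 -44/125 22/5; 0 0 1]
T4·…·T1 = [-44/125 117/125 4/5; -73/125 -161/125 18/5; 0 0 1]
T5·…·T1 = [44/125 -117/125 -4/5; -73/125 -161/125 18/5; 0 0 1]
det M = -1; M⁻¹ = [161/125 -117/125 22/5; -73/125 -44/125 4/5; 0 0 1]
M⁻¹ · (-21/100, -93/100)ᵀ = (5, 5/4)ᵀ

p = (5, 5/4)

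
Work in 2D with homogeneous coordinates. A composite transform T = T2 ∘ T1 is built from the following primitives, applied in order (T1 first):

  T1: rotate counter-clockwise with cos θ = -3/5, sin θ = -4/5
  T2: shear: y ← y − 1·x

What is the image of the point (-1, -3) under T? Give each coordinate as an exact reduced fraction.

T1 rotate counter-clockwise with cos θ = -3/5, sin θ = -4/5: (-1, -3) → (-9/5, 13/5)
T2 shear: y ← y − 1·x: (-9/5, 13/5) → (-9/5, 22/5)

T(p) = (-9/5, 22/5)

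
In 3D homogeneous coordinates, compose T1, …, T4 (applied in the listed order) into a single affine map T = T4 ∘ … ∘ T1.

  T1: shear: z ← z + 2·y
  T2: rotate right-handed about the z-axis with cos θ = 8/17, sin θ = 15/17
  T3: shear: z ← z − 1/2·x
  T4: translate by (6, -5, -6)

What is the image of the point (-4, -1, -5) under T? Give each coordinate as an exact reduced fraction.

T1 shear: z ← z + 2·y: (-4, -1, -5) → (-4, -1, -7)
T2 rotate right-handed about the z-axis with cos θ = 8/17, sin θ = 15/17: (-4, -1, -7) → (-1, -4, -7)
T3 shear: z ← z − 1/2·x: (-1, -4, -7) → (-1, -4, -13/2)
T4 translate by (6, -5, -6): (-1, -4, -13/2) → (5, -9, -25/2)

T(p) = (5, -9, -25/2)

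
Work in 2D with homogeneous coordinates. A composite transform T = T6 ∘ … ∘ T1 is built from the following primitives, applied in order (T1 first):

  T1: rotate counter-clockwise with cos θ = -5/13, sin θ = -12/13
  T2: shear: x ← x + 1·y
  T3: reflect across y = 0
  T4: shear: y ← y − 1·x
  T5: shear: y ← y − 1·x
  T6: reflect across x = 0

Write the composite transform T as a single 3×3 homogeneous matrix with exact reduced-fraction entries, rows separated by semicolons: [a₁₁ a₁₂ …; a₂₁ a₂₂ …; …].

T1 = [-5/13 12/13 0; -12/13 -5/13 0; 0 0 1]
T2·T1 = [-17/13 7/13 0; -12/13 -5/13 0; 0 0 1]
T3·…·T1 = [-17/13 7/13 0; 12/13 5/13 0; 0 0 1]
T4·…·T1 = [-17/13 7/13 0; 29/13 -2/13 0; 0 0 1]
T5·…·T1 = [-17/13 7/13 0; 46/13 -9/13 0; 0 0 1]
T6·…·T1 = [17/13 -7/13 0; 46/13 -9/13 0; 0 0 1]

T = [17/13 -7/13 0; 46/13 -9/13 0; 0 0 1]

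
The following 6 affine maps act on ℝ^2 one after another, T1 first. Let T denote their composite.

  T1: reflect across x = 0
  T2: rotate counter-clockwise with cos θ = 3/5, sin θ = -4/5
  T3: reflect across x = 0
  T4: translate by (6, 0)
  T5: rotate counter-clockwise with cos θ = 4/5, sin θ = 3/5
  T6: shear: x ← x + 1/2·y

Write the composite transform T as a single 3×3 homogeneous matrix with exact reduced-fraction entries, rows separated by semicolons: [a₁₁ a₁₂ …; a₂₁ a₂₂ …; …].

T1 = [-1 0 0; 0 1 0; 0 0 1]
T2·T1 = [-3/5 4/5 0; 4/5 3/5 0; 0 0 1]
T3·…·T1 = [3/5 -4/5 0; 4/5 3/5 0; 0 0 1]
T4·…·T1 = [3/5 -4/5 6; 4/5 3/5 0; 0 0 1]
T5·…·T1 = [0 -1 24/5; 1 0 18/5; 0 0 1]
T6·…·T1 = [1/2 -1 33/5; 1 0 18/5; 0 0 1]

T = [1/2 -1 33/5; 1 0 18/5; 0 0 1]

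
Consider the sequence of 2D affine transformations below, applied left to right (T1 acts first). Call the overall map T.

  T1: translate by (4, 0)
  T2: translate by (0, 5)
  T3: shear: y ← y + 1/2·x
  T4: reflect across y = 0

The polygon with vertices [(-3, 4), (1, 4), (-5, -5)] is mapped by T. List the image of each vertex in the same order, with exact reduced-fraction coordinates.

image vertices: (1, -19/2), (5, -23/2), (-1, 1/2)

T1 translate by (4, 0): (-3, 4) → (1, 4); (1, 4) → (5, 4); (-5, -5) → (-1, -5)
T2 translate by (0, 5): (1, 4) → (1, 9); (5, 4) → (5, 9); (-1, -5) → (-1, 0)
T3 shear: y ← y + 1/2·x: (1, 9) → (1, 19/2); (5, 9) → (5, 23/2); (-1, 0) → (-1, -1/2)
T4 reflect across y = 0: (1, 19/2) → (1, -19/2); (5, 23/2) → (5, -23/2); (-1, -1/2) → (-1, 1/2)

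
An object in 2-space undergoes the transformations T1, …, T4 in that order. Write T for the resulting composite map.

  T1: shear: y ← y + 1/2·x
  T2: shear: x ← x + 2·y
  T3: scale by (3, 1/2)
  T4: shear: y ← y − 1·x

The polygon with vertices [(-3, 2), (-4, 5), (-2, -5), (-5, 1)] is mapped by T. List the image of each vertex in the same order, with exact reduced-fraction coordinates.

image vertices: (-6, 25/4), (6, -9/2), (-42, 39), (-24, 93/4)

T1 shear: y ← y + 1/2·x: (-3, 2) → (-3, 1/2); (-4, 5) → (-4, 3); (-2, -5) → (-2, -6); (-5, 1) → (-5, -3/2)
T2 shear: x ← x + 2·y: (-3, 1/2) → (-2, 1/2); (-4, 3) → (2, 3); (-2, -6) → (-14, -6); (-5, -3/2) → (-8, -3/2)
T3 scale by (3, 1/2): (-2, 1/2) → (-6, 1/4); (2, 3) → (6, 3/2); (-14, -6) → (-42, -3); (-8, -3/2) → (-24, -3/4)
T4 shear: y ← y − 1·x: (-6, 1/4) → (-6, 25/4); (6, 3/2) → (6, -9/2); (-42, -3) → (-42, 39); (-24, -3/4) → (-24, 93/4)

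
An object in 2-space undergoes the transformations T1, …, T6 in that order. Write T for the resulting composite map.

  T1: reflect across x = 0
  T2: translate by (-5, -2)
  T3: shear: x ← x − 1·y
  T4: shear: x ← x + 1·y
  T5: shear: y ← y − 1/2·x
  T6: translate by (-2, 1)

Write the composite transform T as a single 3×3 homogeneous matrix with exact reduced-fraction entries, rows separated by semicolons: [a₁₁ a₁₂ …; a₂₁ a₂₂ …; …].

T1 = [-1 0 0; 0 1 0; 0 0 1]
T2·T1 = [-1 0 -5; 0 1 -2; 0 0 1]
T3·…·T1 = [-1 -1 -3; 0 1 -2; 0 0 1]
T4·…·T1 = [-1 0 -5; 0 1 -2; 0 0 1]
T5·…·T1 = [-1 0 -5; 1/2 1 1/2; 0 0 1]
T6·…·T1 = [-1 0 -7; 1/2 1 3/2; 0 0 1]

T = [-1 0 -7; 1/2 1 3/2; 0 0 1]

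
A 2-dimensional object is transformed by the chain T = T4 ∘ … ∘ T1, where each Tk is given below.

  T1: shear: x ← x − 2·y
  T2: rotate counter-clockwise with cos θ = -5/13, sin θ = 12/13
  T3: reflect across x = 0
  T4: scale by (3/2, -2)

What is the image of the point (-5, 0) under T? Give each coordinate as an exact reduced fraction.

T1 shear: x ← x − 2·y: (-5, 0) → (-5, 0)
T2 rotate counter-clockwise with cos θ = -5/13, sin θ = 12/13: (-5, 0) → (25/13, -60/13)
T3 reflect across x = 0: (25/13, -60/13) → (-25/13, -60/13)
T4 scale by (3/2, -2): (-25/13, -60/13) → (-75/26, 120/13)

T(p) = (-75/26, 120/13)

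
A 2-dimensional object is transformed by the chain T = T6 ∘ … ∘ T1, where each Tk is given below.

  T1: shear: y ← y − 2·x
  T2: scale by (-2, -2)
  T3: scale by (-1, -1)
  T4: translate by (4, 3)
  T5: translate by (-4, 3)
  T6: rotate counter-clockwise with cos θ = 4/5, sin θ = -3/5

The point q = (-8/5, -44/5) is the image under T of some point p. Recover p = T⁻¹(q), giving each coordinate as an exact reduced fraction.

p = (2, -3)

T1 = [1 0 0; -2 1 0; 0 0 1]
T2·T1 = [-2 0 0; 4 -2 0; 0 0 1]
T3·…·T1 = [2 0 0; -4 2 0; 0 0 1]
T4·…·T1 = [2 0 4; -4 2 3; 0 0 1]
T5·…·T1 = [2 0 0; -4 2 6; 0 0 1]
T6·…·T1 = [-4/5 6/5 18/5; -22/5 8/5 24/5; 0 0 1]
det M = 4; M⁻¹ = [2/5 -3/10 0; 11/10 -1/5 -3; 0 0 1]
M⁻¹ · (-8/5, -44/5)ᵀ = (2, -3)ᵀ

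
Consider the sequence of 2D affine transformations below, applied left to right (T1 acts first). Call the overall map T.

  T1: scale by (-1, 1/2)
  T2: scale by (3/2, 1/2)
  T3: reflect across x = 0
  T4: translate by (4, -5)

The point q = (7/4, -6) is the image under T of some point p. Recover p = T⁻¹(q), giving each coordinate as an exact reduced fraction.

T1 = [-1 0 0; 0 1/2 0; 0 0 1]
T2·T1 = [-3/2 0 0; 0 1/4 0; 0 0 1]
T3·…·T1 = [3/2 0 0; 0 1/4 0; 0 0 1]
T4·…·T1 = [3/2 0 4; 0 1/4 -5; 0 0 1]
det M = 3/8; M⁻¹ = [2/3 0 -8/3; 0 4 20; 0 0 1]
M⁻¹ · (7/4, -6)ᵀ = (-3/2, -4)ᵀ

p = (-3/2, -4)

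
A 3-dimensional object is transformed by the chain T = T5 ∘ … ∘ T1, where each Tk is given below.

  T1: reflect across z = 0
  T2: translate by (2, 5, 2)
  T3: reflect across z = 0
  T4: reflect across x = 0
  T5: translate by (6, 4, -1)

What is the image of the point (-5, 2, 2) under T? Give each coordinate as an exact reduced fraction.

T(p) = (9, 11, -1)

T1 reflect across z = 0: (-5, 2, 2) → (-5, 2, -2)
T2 translate by (2, 5, 2): (-5, 2, -2) → (-3, 7, 0)
T3 reflect across z = 0: (-3, 7, 0) → (-3, 7, 0)
T4 reflect across x = 0: (-3, 7, 0) → (3, 7, 0)
T5 translate by (6, 4, -1): (3, 7, 0) → (9, 11, -1)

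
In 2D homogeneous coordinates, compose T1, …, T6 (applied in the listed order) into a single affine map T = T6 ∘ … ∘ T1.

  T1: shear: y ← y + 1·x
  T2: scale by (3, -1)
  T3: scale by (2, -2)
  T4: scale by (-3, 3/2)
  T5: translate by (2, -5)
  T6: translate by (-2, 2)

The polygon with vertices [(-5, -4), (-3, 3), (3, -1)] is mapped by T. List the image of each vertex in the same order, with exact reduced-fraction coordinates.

image vertices: (90, -30), (54, -3), (-54, 3)

T1 shear: y ← y + 1·x: (-5, -4) → (-5, -9); (-3, 3) → (-3, 0); (3, -1) → (3, 2)
T2 scale by (3, -1): (-5, -9) → (-15, 9); (-3, 0) → (-9, 0); (3, 2) → (9, -2)
T3 scale by (2, -2): (-15, 9) → (-30, -18); (-9, 0) → (-18, 0); (9, -2) → (18, 4)
T4 scale by (-3, 3/2): (-30, -18) → (90, -27); (-18, 0) → (54, 0); (18, 4) → (-54, 6)
T5 translate by (2, -5): (90, -27) → (92, -32); (54, 0) → (56, -5); (-54, 6) → (-52, 1)
T6 translate by (-2, 2): (92, -32) → (90, -30); (56, -5) → (54, -3); (-52, 1) → (-54, 3)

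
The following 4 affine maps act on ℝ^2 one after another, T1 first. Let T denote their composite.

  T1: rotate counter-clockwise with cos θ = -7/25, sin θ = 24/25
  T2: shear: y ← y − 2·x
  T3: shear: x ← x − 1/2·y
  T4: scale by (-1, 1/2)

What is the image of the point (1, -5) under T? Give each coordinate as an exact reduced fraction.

T(p) = (-393/50, -167/50)

T1 rotate counter-clockwise with cos θ = -7/25, sin θ = 24/25: (1, -5) → (113/25, 59/25)
T2 shear: y ← y − 2·x: (113/25, 59/25) → (113/25, -167/25)
T3 shear: x ← x − 1/2·y: (113/25, -167/25) → (393/50, -167/25)
T4 scale by (-1, 1/2): (393/50, -167/25) → (-393/50, -167/50)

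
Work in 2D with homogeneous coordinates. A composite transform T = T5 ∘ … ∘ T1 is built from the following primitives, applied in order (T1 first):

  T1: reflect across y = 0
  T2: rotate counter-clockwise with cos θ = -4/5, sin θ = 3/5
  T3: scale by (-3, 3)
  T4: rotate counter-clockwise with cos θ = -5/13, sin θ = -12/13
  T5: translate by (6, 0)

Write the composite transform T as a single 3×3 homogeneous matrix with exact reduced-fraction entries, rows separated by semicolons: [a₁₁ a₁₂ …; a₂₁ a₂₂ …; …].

T = [48/65 189/65 6; -189/65 48/65 0; 0 0 1]

T1 = [1 0 0; 0 -1 0; 0 0 1]
T2·T1 = [-4/5 3/5 0; 3/5 4/5 0; 0 0 1]
T3·…·T1 = [12/5 -9/5 0; 9/5 12/5 0; 0 0 1]
T4·…·T1 = [48/65 189/65 0; -189/65 48/65 0; 0 0 1]
T5·…·T1 = [48/65 189/65 6; -189/65 48/65 0; 0 0 1]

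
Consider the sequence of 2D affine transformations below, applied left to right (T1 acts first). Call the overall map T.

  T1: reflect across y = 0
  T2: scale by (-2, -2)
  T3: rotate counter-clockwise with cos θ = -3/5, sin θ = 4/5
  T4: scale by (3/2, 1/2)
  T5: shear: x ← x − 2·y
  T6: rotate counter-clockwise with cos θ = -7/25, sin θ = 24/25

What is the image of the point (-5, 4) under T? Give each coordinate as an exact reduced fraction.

T1 reflect across y = 0: (-5, 4) → (-5, -4)
T2 scale by (-2, -2): (-5, -4) → (10, 8)
T3 rotate counter-clockwise with cos θ = -3/5, sin θ = 4/5: (10, 8) → (-62/5, 16/5)
T4 scale by (3/2, 1/2): (-62/5, 16/5) → (-93/5, 8/5)
T5 shear: x ← x − 2·y: (-93/5, 8/5) → (-109/5, 8/5)
T6 rotate counter-clockwise with cos θ = -7/25, sin θ = 24/25: (-109/5, 8/5) → (571/125, -2672/125)

T(p) = (571/125, -2672/125)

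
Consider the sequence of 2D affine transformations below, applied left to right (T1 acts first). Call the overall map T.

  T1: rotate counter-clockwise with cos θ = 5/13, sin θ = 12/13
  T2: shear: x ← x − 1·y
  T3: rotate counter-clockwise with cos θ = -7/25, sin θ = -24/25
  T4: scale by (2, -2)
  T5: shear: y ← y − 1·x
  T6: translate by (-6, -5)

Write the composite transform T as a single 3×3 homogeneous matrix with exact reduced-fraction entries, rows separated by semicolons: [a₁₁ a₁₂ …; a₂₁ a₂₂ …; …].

T1 = [5/13 -12/13 0; 12/13 5/13 0; 0 0 1]
T2·T1 = [-7/13 -17/13 0; 12/13 5/13 0; 0 0 1]
T3·…·T1 = [337/325 239/325 0; 84/325 373/325 0; 0 0 1]
T4·…·T1 = [674/325 478/325 0; -168/325 -746/325 0; 0 0 1]
T5·…·T1 = [674/325 478/325 0; -842/325 -1224/325 0; 0 0 1]
T6·…·T1 = [674/325 478/325 -6; -842/325 -1224/325 -5; 0 0 1]

T = [674/325 478/325 -6; -842/325 -1224/325 -5; 0 0 1]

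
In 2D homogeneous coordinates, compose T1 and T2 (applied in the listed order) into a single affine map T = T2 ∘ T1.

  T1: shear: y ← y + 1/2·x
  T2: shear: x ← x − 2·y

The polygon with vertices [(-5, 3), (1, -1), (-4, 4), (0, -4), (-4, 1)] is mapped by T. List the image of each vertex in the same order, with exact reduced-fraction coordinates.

T1 shear: y ← y + 1/2·x: (-5, 3) → (-5, 1/2); (1, -1) → (1, -1/2); (-4, 4) → (-4, 2); (0, -4) → (0, -4); (-4, 1) → (-4, -1)
T2 shear: x ← x − 2·y: (-5, 1/2) → (-6, 1/2); (1, -1/2) → (2, -1/2); (-4, 2) → (-8, 2); (0, -4) → (8, -4); (-4, -1) → (-2, -1)

image vertices: (-6, 1/2), (2, -1/2), (-8, 2), (8, -4), (-2, -1)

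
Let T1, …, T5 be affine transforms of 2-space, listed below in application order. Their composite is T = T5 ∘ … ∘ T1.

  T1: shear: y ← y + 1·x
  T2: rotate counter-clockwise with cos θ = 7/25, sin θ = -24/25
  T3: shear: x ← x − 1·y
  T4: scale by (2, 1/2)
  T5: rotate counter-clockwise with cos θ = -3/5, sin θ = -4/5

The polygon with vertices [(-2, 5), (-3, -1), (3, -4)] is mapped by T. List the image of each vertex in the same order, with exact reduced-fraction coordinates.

T1 shear: y ← y + 1·x: (-2, 5) → (-2, 3); (-3, -1) → (-3, -4); (3, -4) → (3, -1)
T2 rotate counter-clockwise with cos θ = 7/25, sin θ = -24/25: (-2, 3) → (58/25, 69/25); (-3, -4) → (-117/25, 44/25); (3, -1) → (-3/25, -79/25)
T3 shear: x ← x − 1·y: (58/25, 69/25) → (-11/25, 69/25); (-117/25, 44/25) → (-161/25, 44/25); (-3/25, -79/25) → (76/25, -79/25)
T4 scale by (2, 1/2): (-11/25, 69/25) → (-22/25, 69/50); (-161/25, 44/25) → (-322/25, 22/25); (76/25, -79/25) → (152/25, -79/50)
T5 rotate counter-clockwise with cos θ = -3/5, sin θ = -4/5: (-22/25, 69/50) → (204/125, -31/250); (-322/25, 22/25) → (1054/125, 1222/125); (152/25, -79/50) → (-614/125, -979/250)

image vertices: (204/125, -31/250), (1054/125, 1222/125), (-614/125, -979/250)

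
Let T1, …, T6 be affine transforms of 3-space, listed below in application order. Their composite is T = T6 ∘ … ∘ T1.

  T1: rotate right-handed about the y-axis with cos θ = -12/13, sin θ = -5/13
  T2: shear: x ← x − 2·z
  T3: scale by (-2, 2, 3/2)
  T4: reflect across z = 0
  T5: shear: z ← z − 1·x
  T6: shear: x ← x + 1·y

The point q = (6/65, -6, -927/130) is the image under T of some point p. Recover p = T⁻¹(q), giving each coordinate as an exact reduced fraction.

T1 = [-12/13 0 -5/13 0; 0 1 0 0; 5/13 0 -12/13 0; 0 0 0 1]
T2·T1 = [-22/13 0 19/13 0; 0 1 0 0; 5/13 0 -12/13 0; 0 0 0 1]
T3·…·T1 = [44/13 0 -38/13 0; 0 2 0 0; 15/26 0 -18/13 0; 0 0 0 1]
T4·…·T1 = [44/13 0 -38/13 0; 0 2 0 0; -15/26 0 18/13 0; 0 0 0 1]
T5·…·T1 = [44/13 0 -38/13 0; 0 2 0 0; -103/26 0 56/13 0; 0 0 0 1]
T6·…·T1 = [44/13 2 -38/13 0; 0 2 0 0; -103/26 0 56/13 0; 0 0 0 1]
det M = 6; M⁻¹ = [56/39 -56/39 38/39 0; 0 1/2 0 0; 103/78 -103/78 44/39 0; 0 0 0 1]
M⁻¹ · (6/65, -6, -927/130)ᵀ = (9/5, -3, 0)ᵀ

p = (9/5, -3, 0)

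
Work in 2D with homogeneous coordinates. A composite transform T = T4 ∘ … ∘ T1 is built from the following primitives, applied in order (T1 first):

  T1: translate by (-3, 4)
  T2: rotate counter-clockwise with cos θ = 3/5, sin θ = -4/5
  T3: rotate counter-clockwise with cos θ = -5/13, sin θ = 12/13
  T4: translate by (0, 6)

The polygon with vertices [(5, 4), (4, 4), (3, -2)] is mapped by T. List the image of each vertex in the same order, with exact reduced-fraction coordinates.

image vertices: (-382/65, 766/65), (-83/13, 142/13), (-112/65, 456/65)

T1 translate by (-3, 4): (5, 4) → (2, 8); (4, 4) → (1, 8); (3, -2) → (0, 2)
T2 rotate counter-clockwise with cos θ = 3/5, sin θ = -4/5: (2, 8) → (38/5, 16/5); (1, 8) → (7, 4); (0, 2) → (8/5, 6/5)
T3 rotate counter-clockwise with cos θ = -5/13, sin θ = 12/13: (38/5, 16/5) → (-382/65, 376/65); (7, 4) → (-83/13, 64/13); (8/5, 6/5) → (-112/65, 66/65)
T4 translate by (0, 6): (-382/65, 376/65) → (-382/65, 766/65); (-83/13, 64/13) → (-83/13, 142/13); (-112/65, 66/65) → (-112/65, 456/65)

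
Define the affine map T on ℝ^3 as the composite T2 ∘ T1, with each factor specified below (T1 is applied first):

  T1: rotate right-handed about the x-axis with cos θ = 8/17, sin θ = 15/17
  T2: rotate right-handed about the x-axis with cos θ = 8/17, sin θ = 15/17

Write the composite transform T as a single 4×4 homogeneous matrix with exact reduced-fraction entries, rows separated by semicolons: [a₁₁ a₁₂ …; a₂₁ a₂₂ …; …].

T1 = [1 0 0 0; 0 8/17 -15/17 0; 0 15/17 8/17 0; 0 0 0 1]
T2·T1 = [1 0 0 0; 0 -161/289 -240/289 0; 0 240/289 -161/289 0; 0 0 0 1]

T = [1 0 0 0; 0 -161/289 -240/289 0; 0 240/289 -161/289 0; 0 0 0 1]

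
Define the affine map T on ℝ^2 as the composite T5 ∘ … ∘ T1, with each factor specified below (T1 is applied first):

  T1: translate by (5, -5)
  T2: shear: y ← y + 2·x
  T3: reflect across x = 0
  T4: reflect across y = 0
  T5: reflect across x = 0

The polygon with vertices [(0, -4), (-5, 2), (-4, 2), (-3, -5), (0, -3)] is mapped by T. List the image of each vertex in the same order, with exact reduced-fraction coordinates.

image vertices: (5, -1), (0, 3), (1, 1), (2, 6), (5, -2)

T1 translate by (5, -5): (0, -4) → (5, -9); (-5, 2) → (0, -3); (-4, 2) → (1, -3); (-3, -5) → (2, -10); (0, -3) → (5, -8)
T2 shear: y ← y + 2·x: (5, -9) → (5, 1); (0, -3) → (0, -3); (1, -3) → (1, -1); (2, -10) → (2, -6); (5, -8) → (5, 2)
T3 reflect across x = 0: (5, 1) → (-5, 1); (0, -3) → (0, -3); (1, -1) → (-1, -1); (2, -6) → (-2, -6); (5, 2) → (-5, 2)
T4 reflect across y = 0: (-5, 1) → (-5, -1); (0, -3) → (0, 3); (-1, -1) → (-1, 1); (-2, -6) → (-2, 6); (-5, 2) → (-5, -2)
T5 reflect across x = 0: (-5, -1) → (5, -1); (0, 3) → (0, 3); (-1, 1) → (1, 1); (-2, 6) → (2, 6); (-5, -2) → (5, -2)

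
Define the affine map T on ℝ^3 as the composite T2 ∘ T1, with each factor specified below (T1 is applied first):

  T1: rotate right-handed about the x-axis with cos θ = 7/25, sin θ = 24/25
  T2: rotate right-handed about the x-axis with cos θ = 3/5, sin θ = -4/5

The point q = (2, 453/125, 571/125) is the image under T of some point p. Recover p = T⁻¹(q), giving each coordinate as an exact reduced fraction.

T1 = [1 0 0 0; 0 7/25 -24/25 0; 0 24/25 7/25 0; 0 0 0 1]
T2·T1 = [1 0 0 0; 0 117/125 -44/125 0; 0 44/125 117/125 0; 0 0 0 1]
det M = 1; M⁻¹ = [1 0 0 0; 0 117/125 44/125 0; 0 -44/125 117/125 0; 0 0 0 1]
M⁻¹ · (2, 453/125, 571/125)ᵀ = (2, 5, 3)ᵀ

p = (2, 5, 3)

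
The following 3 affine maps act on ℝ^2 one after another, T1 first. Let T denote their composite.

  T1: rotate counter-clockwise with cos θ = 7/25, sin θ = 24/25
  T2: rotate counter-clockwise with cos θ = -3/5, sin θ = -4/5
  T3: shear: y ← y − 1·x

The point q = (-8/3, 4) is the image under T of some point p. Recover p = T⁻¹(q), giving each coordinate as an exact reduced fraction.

p = (-8/3, -4/3)

T1 = [7/25 -24/25 0; 24/25 7/25 0; 0 0 1]
T2·T1 = [3/5 4/5 0; -4/5 3/5 0; 0 0 1]
T3·…·T1 = [3/5 4/5 0; -7/5 -1/5 0; 0 0 1]
det M = 1; M⁻¹ = [-1/5 -4/5 0; 7/5 3/5 0; 0 0 1]
M⁻¹ · (-8/3, 4)ᵀ = (-8/3, -4/3)ᵀ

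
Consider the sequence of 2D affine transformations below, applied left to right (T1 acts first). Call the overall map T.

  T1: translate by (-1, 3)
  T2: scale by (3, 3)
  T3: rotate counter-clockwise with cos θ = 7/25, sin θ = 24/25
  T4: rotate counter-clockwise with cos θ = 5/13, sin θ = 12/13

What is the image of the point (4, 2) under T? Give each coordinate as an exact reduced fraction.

T1 translate by (-1, 3): (4, 2) → (3, 5)
T2 scale by (3, 3): (3, 5) → (9, 15)
T3 rotate counter-clockwise with cos θ = 7/25, sin θ = 24/25: (9, 15) → (-297/25, 321/25)
T4 rotate counter-clockwise with cos θ = 5/13, sin θ = 12/13: (-297/25, 321/25) → (-5337/325, -1959/325)

T(p) = (-5337/325, -1959/325)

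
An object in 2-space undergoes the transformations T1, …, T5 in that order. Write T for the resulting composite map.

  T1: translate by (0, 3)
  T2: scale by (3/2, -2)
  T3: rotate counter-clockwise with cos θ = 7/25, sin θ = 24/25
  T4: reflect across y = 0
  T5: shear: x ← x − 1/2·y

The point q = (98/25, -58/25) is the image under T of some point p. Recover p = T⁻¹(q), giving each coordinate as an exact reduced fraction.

p = (2, -2)

T1 = [1 0 0; 0 1 3; 0 0 1]
T2·T1 = [3/2 0 0; 0 -2 -6; 0 0 1]
T3·…·T1 = [21/50 48/25 144/25; 36/25 -14/25 -42/25; 0 0 1]
T4·…·T1 = [21/50 48/25 144/25; -36/25 14/25 42/25; 0 0 1]
T5·…·T1 = [57/50 41/25 123/25; -36/25 14/25 42/25; 0 0 1]
det M = 3; M⁻¹ = [14/75 -41/75 0; 12/25 19/50 -3; 0 0 1]
M⁻¹ · (98/25, -58/25)ᵀ = (2, -2)ᵀ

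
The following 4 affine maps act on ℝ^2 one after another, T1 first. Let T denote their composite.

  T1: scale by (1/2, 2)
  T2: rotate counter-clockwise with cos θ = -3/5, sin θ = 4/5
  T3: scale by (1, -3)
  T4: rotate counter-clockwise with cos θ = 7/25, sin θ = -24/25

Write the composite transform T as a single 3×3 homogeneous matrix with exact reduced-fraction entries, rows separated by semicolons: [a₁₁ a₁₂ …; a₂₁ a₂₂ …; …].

T1 = [1/2 0 0; 0 2 0; 0 0 1]
T2·T1 = [-3/10 -8/5 0; 2/5 -6/5 0; 0 0 1]
T3·…·T1 = [-3/10 -8/5 0; -6/5 18/5 0; 0 0 1]
T4·…·T1 = [-309/250 376/125 0; -6/125 318/125 0; 0 0 1]

T = [-309/250 376/125 0; -6/125 318/125 0; 0 0 1]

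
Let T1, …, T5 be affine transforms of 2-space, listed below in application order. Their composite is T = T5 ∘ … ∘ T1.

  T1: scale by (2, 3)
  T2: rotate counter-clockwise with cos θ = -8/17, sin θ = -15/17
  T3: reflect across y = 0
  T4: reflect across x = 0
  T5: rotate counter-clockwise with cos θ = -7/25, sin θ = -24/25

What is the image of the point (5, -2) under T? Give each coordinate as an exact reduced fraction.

T(p) = (74/25, -282/25)

T1 scale by (2, 3): (5, -2) → (10, -6)
T2 rotate counter-clockwise with cos θ = -8/17, sin θ = -15/17: (10, -6) → (-10, -6)
T3 reflect across y = 0: (-10, -6) → (-10, 6)
T4 reflect across x = 0: (-10, 6) → (10, 6)
T5 rotate counter-clockwise with cos θ = -7/25, sin θ = -24/25: (10, 6) → (74/25, -282/25)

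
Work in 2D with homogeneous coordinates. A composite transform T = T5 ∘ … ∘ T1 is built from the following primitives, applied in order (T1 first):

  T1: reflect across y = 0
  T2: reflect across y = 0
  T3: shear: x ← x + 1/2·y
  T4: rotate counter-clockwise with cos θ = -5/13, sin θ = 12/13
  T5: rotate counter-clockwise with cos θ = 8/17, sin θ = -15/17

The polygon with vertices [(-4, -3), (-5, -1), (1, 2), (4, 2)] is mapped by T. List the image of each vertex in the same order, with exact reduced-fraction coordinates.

T1 reflect across y = 0: (-4, -3) → (-4, 3); (-5, -1) → (-5, 1); (1, 2) → (1, -2); (4, 2) → (4, -2)
T2 reflect across y = 0: (-4, 3) → (-4, -3); (-5, 1) → (-5, -1); (1, -2) → (1, 2); (4, -2) → (4, 2)
T3 shear: x ← x + 1/2·y: (-4, -3) → (-11/2, -3); (-5, -1) → (-11/2, -1); (1, 2) → (2, 2); (4, 2) → (5, 2)
T4 rotate counter-clockwise with cos θ = -5/13, sin θ = 12/13: (-11/2, -3) → (127/26, -51/13); (-11/2, -1) → (79/26, -61/13); (2, 2) → (-34/13, 14/13); (5, 2) → (-49/13, 50/13)
T5 rotate counter-clockwise with cos θ = 8/17, sin θ = -15/17: (127/26, -51/13) → (-257/221, -2721/442); (79/26, -61/13) → (-599/221, -2161/442); (-34/13, 14/13) → (-62/221, 622/221); (-49/13, 50/13) → (358/221, 1135/221)

image vertices: (-257/221, -2721/442), (-599/221, -2161/442), (-62/221, 622/221), (358/221, 1135/221)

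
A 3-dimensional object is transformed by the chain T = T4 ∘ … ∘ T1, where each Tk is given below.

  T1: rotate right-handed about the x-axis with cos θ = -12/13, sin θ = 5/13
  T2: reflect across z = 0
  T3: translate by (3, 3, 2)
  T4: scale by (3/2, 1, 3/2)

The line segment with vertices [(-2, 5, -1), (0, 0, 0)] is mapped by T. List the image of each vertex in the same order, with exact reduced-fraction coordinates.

image vertices: (3/2, -16/13, -33/26), (9/2, 3, 3)

T1 rotate right-handed about the x-axis with cos θ = -12/13, sin θ = 5/13: (-2, 5, -1) → (-2, -55/13, 37/13); (0, 0, 0) → (0, 0, 0)
T2 reflect across z = 0: (-2, -55/13, 37/13) → (-2, -55/13, -37/13); (0, 0, 0) → (0, 0, 0)
T3 translate by (3, 3, 2): (-2, -55/13, -37/13) → (1, -16/13, -11/13); (0, 0, 0) → (3, 3, 2)
T4 scale by (3/2, 1, 3/2): (1, -16/13, -11/13) → (3/2, -16/13, -33/26); (3, 3, 2) → (9/2, 3, 3)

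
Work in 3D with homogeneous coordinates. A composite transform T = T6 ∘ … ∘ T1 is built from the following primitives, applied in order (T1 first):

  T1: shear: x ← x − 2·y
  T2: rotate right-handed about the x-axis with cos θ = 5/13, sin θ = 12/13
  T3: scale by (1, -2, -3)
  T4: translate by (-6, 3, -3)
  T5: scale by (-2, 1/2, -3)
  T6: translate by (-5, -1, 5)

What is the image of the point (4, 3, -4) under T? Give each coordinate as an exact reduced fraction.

T(p) = (11, -113/26, 326/13)

T1 shear: x ← x − 2·y: (4, 3, -4) → (-2, 3, -4)
T2 rotate right-handed about the x-axis with cos θ = 5/13, sin θ = 12/13: (-2, 3, -4) → (-2, 63/13, 16/13)
T3 scale by (1, -2, -3): (-2, 63/13, 16/13) → (-2, -126/13, -48/13)
T4 translate by (-6, 3, -3): (-2, -126/13, -48/13) → (-8, -87/13, -87/13)
T5 scale by (-2, 1/2, -3): (-8, -87/13, -87/13) → (16, -87/26, 261/13)
T6 translate by (-5, -1, 5): (16, -87/26, 261/13) → (11, -113/26, 326/13)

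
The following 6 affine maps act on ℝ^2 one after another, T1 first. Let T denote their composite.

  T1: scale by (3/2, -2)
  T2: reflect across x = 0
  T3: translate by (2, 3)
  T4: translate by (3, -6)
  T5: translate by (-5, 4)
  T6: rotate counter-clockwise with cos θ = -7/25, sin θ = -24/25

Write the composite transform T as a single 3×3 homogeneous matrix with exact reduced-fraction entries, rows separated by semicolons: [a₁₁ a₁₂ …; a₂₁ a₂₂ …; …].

T = [21/50 -48/25 24/25; 36/25 14/25 -7/25; 0 0 1]

T1 = [3/2 0 0; 0 -2 0; 0 0 1]
T2·T1 = [-3/2 0 0; 0 -2 0; 0 0 1]
T3·…·T1 = [-3/2 0 2; 0 -2 3; 0 0 1]
T4·…·T1 = [-3/2 0 5; 0 -2 -3; 0 0 1]
T5·…·T1 = [-3/2 0 0; 0 -2 1; 0 0 1]
T6·…·T1 = [21/50 -48/25 24/25; 36/25 14/25 -7/25; 0 0 1]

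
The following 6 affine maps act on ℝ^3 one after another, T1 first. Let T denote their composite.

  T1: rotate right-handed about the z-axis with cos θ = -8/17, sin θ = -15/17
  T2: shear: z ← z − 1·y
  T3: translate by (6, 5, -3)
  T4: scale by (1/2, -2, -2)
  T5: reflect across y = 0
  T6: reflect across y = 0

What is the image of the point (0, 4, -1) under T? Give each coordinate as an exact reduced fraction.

T(p) = (81/17, -106/17, 72/17)

T1 rotate right-handed about the z-axis with cos θ = -8/17, sin θ = -15/17: (0, 4, -1) → (60/17, -32/17, -1)
T2 shear: z ← z − 1·y: (60/17, -32/17, -1) → (60/17, -32/17, 15/17)
T3 translate by (6, 5, -3): (60/17, -32/17, 15/17) → (162/17, 53/17, -36/17)
T4 scale by (1/2, -2, -2): (162/17, 53/17, -36/17) → (81/17, -106/17, 72/17)
T5 reflect across y = 0: (81/17, -106/17, 72/17) → (81/17, 106/17, 72/17)
T6 reflect across y = 0: (81/17, 106/17, 72/17) → (81/17, -106/17, 72/17)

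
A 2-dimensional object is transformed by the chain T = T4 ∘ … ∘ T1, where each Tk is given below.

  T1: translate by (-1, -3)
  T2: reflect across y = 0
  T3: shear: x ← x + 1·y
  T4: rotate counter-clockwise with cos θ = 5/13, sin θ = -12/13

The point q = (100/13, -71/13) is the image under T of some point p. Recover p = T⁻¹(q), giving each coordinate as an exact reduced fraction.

T1 = [1 0 -1; 0 1 -3; 0 0 1]
T2·T1 = [1 0 -1; 0 -1 3; 0 0 1]
T3·…·T1 = [1 -1 2; 0 -1 3; 0 0 1]
T4·…·T1 = [5/13 -17/13 46/13; -12/13 7/13 -9/13; 0 0 1]
det M = -1; M⁻¹ = [-7/13 -17/13 1; -12/13 -5/13 3; 0 0 1]
M⁻¹ · (100/13, -71/13)ᵀ = (4, -2)ᵀ

p = (4, -2)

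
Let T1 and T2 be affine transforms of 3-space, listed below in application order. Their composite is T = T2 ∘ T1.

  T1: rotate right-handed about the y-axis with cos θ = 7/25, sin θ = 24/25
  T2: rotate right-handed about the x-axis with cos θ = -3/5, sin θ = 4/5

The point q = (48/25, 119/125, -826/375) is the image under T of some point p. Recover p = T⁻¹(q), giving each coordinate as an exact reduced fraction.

T1 = [7/25 0 24/25 0; 0 1 0 0; -24/25 0 7/25 0; 0 0 0 1]
T2·T1 = [7/25 0 24/25 0; 96/125 -3/5 -28/125 0; 72/125 4/5 -21/125 0; 0 0 0 1]
det M = 1; M⁻¹ = [7/25 96/125 72/125 0; 0 -3/5 4/5 0; 24/25 -28/125 -21/125 0; 0 0 0 1]
M⁻¹ · (48/25, 119/125, -826/375)ᵀ = (0, -7/3, 2)ᵀ

p = (0, -7/3, 2)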